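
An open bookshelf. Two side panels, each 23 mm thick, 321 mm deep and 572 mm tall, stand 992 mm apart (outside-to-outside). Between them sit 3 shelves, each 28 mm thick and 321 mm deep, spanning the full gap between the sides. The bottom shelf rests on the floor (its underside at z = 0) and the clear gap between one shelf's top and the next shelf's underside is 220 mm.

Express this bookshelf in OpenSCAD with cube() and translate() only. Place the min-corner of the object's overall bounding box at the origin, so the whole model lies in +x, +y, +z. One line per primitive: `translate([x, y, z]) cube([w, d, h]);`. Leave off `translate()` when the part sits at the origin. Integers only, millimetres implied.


cube([23, 321, 572]);
translate([969, 0, 0]) cube([23, 321, 572]);
translate([23, 0, 0]) cube([946, 321, 28]);
translate([23, 0, 248]) cube([946, 321, 28]);
translate([23, 0, 496]) cube([946, 321, 28]);


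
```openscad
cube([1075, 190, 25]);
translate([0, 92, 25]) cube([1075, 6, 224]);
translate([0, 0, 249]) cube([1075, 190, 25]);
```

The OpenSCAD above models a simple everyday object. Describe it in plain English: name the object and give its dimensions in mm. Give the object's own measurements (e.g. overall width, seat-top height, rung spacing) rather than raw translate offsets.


An I-beam lying along x, 1075 mm long. Overall section height 274 mm. Two flanges 190 mm wide (y) and 25 mm thick, one on the floor and one at the top; a web 6 mm thick runs between them, centred on the flange width.


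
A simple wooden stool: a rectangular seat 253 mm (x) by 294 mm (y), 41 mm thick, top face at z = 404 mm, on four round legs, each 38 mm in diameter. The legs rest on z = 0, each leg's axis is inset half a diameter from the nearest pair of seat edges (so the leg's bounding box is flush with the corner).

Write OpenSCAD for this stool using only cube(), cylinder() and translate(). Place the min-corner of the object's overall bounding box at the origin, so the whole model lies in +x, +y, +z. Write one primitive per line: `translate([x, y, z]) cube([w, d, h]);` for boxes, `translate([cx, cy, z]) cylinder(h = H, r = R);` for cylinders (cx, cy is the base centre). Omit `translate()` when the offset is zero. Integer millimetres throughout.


// leg_h = 404 - 41 = 363
translate([0, 0, 363]) cube([253, 294, 41]);
translate([19, 19, 0]) cylinder(h = 363, r = 19);
translate([234, 19, 0]) cylinder(h = 363, r = 19);
translate([19, 275, 0]) cylinder(h = 363, r = 19);
translate([234, 275, 0]) cylinder(h = 363, r = 19);


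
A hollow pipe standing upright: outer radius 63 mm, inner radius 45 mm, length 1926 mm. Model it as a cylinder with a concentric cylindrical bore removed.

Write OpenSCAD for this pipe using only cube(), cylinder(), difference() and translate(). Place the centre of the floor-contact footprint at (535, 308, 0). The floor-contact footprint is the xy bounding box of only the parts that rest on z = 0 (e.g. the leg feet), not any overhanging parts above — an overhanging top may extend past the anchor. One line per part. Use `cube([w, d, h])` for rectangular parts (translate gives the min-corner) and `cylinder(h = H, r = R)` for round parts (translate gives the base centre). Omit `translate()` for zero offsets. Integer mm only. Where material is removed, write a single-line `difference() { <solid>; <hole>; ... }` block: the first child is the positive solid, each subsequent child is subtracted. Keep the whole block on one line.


difference() { translate([535, 308, 0]) cylinder(h = 1926, r = 63); translate([535, 308, 0]) cylinder(h = 1926, r = 45); }


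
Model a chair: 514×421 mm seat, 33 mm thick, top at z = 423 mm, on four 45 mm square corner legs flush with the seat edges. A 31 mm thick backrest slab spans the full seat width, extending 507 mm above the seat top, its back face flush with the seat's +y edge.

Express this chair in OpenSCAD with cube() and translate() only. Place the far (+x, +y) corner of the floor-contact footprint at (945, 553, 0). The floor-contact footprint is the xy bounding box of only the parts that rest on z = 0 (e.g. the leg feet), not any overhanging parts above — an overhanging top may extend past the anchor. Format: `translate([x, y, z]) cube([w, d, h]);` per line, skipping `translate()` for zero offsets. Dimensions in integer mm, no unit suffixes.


translate([431, 132, 390]) cube([514, 421, 33]);
translate([431, 132, 0]) cube([45, 45, 390]);
translate([900, 132, 0]) cube([45, 45, 390]);
translate([431, 508, 0]) cube([45, 45, 390]);
translate([900, 508, 0]) cube([45, 45, 390]);
translate([431, 522, 423]) cube([514, 31, 507]);


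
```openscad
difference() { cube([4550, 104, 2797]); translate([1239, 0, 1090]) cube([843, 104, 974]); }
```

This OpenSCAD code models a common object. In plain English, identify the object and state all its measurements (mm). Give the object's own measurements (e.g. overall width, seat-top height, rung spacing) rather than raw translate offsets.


A wall 4550 mm long (x), 104 mm thick (y), 2797 mm tall, with a rectangular window opening cut through it. The opening is 843 mm wide and 974 mm tall; its sill is at z = 1090 mm and its near (−x) edge is 1239 mm from the wall's −x end. The opening passes through the full wall thickness.


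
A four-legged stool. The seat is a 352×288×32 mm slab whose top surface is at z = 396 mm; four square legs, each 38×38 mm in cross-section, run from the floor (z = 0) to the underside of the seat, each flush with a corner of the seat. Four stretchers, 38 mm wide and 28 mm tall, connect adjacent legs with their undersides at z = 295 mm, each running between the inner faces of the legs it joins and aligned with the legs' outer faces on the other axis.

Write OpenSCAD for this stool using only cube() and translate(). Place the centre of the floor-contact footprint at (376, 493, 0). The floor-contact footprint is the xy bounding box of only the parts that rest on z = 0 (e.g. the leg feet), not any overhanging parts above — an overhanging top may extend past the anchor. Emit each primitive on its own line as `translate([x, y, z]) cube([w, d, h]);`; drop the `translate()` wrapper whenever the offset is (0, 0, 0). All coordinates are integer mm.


// leg_h = 396 - 32 = 364
// stretcher span = 352 - 2*38 = 276
translate([200, 349, 364]) cube([352, 288, 32]);
translate([200, 349, 0]) cube([38, 38, 364]);
translate([514, 349, 0]) cube([38, 38, 364]);
translate([200, 599, 0]) cube([38, 38, 364]);
translate([514, 599, 0]) cube([38, 38, 364]);
translate([238, 349, 295]) cube([276, 38, 28]);
translate([238, 599, 295]) cube([276, 38, 28]);
translate([200, 387, 295]) cube([38, 212, 28]);
translate([514, 387, 295]) cube([38, 212, 28]);


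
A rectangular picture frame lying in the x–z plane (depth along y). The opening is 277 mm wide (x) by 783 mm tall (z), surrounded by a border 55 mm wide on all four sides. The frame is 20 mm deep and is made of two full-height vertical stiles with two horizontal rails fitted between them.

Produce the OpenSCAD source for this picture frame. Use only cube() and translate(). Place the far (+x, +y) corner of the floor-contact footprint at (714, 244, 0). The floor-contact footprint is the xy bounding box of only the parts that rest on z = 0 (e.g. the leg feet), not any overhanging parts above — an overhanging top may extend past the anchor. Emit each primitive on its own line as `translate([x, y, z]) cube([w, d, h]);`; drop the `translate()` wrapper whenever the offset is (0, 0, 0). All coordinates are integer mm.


translate([327, 224, 0]) cube([55, 20, 893]);
translate([659, 224, 0]) cube([55, 20, 893]);
translate([382, 224, 0]) cube([277, 20, 55]);
translate([382, 224, 838]) cube([277, 20, 55]);


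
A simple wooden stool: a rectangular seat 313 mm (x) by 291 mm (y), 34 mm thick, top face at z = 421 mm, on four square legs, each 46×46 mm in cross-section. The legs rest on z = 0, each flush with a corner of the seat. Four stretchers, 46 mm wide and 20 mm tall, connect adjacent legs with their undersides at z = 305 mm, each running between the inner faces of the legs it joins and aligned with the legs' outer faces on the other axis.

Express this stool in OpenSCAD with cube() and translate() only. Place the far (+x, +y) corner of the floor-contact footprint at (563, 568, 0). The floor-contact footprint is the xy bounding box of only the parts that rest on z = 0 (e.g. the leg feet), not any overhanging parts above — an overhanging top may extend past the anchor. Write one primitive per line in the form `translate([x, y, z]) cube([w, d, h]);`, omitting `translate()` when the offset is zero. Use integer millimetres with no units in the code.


// leg_h = 421 - 34 = 387
// stretcher span = 313 - 2*46 = 221
translate([250, 277, 387]) cube([313, 291, 34]);
translate([250, 277, 0]) cube([46, 46, 387]);
translate([517, 277, 0]) cube([46, 46, 387]);
translate([250, 522, 0]) cube([46, 46, 387]);
translate([517, 522, 0]) cube([46, 46, 387]);
translate([296, 277, 305]) cube([221, 46, 20]);
translate([296, 522, 305]) cube([221, 46, 20]);
translate([250, 323, 305]) cube([46, 199, 20]);
translate([517, 323, 305]) cube([46, 199, 20]);


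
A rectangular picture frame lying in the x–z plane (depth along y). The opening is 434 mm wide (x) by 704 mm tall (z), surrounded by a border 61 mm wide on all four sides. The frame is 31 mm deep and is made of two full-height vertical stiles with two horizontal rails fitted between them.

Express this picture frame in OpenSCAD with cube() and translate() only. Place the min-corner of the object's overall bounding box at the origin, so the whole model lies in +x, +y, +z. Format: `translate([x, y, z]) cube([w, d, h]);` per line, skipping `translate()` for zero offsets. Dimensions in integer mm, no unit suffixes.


cube([61, 31, 826]);
translate([495, 0, 0]) cube([61, 31, 826]);
translate([61, 0, 0]) cube([434, 31, 61]);
translate([61, 0, 765]) cube([434, 31, 61]);


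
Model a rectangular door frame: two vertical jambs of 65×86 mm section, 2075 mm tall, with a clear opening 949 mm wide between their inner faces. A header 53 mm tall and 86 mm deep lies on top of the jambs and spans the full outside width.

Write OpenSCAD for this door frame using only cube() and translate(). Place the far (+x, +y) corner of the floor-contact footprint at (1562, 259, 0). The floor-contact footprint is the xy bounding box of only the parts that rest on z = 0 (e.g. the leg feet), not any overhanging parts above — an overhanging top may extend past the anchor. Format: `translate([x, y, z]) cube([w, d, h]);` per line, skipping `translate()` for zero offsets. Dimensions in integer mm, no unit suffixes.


translate([483, 173, 0]) cube([65, 86, 2075]);
translate([1497, 173, 0]) cube([65, 86, 2075]);
translate([483, 173, 2075]) cube([1079, 86, 53]);


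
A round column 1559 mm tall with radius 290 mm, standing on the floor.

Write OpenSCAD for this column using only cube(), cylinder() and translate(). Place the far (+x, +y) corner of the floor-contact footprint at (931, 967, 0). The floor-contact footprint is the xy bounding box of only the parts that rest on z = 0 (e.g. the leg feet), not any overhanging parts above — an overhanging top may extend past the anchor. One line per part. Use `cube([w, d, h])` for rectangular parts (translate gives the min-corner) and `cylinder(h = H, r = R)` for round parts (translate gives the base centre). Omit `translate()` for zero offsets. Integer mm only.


translate([641, 677, 0]) cylinder(h = 1559, r = 290);


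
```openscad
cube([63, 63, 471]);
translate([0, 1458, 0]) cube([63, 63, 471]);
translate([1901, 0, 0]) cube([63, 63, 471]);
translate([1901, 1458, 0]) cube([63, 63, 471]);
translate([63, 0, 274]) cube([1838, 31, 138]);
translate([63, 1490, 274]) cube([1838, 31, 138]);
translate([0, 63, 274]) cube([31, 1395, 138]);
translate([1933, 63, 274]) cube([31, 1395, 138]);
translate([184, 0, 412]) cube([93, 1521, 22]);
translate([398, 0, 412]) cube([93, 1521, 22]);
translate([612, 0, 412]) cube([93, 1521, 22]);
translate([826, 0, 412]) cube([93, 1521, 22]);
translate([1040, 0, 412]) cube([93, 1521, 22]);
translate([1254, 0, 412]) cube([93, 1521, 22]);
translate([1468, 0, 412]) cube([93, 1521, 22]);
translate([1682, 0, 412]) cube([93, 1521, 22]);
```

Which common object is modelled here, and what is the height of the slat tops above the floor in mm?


A bed frame. The slat-top height is 434 mm.

Four posts, four rails, and a row of slats — a bed frame. Slats sit on the rails at z = 274 + 138 = 412; with slat thickness 22, the top is 434 mm.


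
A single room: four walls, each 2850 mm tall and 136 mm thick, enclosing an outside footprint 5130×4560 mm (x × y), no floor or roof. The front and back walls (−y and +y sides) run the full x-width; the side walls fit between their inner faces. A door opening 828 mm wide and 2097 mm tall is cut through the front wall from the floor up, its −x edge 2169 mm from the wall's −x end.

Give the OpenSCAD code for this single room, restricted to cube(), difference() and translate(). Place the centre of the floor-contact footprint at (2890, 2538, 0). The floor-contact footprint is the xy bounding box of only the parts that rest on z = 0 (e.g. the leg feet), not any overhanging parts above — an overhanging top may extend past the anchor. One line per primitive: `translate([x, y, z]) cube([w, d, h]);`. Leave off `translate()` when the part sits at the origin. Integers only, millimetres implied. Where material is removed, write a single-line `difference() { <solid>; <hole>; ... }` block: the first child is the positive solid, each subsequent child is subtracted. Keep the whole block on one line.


difference() { translate([325, 258, 0]) cube([5130, 136, 2850]); translate([2494, 258, 0]) cube([828, 136, 2097]); }
translate([325, 4682, 0]) cube([5130, 136, 2850]);
translate([325, 394, 0]) cube([136, 4288, 2850]);
translate([5319, 394, 0]) cube([136, 4288, 2850]);


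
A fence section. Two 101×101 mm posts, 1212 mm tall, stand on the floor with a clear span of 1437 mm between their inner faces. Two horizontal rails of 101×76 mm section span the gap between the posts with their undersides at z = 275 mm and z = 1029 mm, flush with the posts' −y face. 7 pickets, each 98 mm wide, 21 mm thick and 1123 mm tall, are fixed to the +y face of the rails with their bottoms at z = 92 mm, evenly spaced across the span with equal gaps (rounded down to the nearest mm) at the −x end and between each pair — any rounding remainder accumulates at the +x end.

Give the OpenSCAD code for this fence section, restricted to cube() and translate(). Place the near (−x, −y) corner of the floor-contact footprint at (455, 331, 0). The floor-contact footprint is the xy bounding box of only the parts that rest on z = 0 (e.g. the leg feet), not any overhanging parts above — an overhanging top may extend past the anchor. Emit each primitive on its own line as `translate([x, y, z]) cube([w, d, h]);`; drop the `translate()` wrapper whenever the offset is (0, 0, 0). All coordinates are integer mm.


translate([455, 331, 0]) cube([101, 101, 1212]);
translate([1993, 331, 0]) cube([101, 101, 1212]);
translate([556, 331, 275]) cube([1437, 101, 76]);
translate([556, 331, 1029]) cube([1437, 101, 76]);
translate([649, 432, 92]) cube([98, 21, 1123]);
translate([840, 432, 92]) cube([98, 21, 1123]);
translate([1031, 432, 92]) cube([98, 21, 1123]);
translate([1222, 432, 92]) cube([98, 21, 1123]);
translate([1413, 432, 92]) cube([98, 21, 1123]);
translate([1604, 432, 92]) cube([98, 21, 1123]);
translate([1795, 432, 92]) cube([98, 21, 1123]);


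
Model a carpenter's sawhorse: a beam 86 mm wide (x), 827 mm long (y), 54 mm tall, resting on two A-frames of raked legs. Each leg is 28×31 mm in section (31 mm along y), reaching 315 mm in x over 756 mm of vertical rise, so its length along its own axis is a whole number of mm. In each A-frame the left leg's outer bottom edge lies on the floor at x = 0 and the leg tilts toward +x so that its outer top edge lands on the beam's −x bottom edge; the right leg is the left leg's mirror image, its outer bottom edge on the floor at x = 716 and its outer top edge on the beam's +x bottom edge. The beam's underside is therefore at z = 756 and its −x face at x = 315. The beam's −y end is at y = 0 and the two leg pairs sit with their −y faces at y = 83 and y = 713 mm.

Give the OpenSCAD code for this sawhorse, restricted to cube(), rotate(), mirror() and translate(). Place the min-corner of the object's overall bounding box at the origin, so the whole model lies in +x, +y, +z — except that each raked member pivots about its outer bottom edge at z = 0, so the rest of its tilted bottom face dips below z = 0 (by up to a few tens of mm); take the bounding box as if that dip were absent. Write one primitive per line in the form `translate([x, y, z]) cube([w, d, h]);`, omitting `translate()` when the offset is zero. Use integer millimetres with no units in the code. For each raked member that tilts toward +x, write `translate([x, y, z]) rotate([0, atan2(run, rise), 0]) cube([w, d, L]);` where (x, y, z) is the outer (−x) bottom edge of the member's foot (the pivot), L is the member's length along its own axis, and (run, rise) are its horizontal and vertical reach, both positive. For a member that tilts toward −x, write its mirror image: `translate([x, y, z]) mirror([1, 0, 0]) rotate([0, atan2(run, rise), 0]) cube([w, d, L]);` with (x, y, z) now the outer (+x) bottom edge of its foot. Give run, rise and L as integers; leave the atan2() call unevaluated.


translate([315, 0, 756]) cube([86, 827, 54]);
translate([0, 83, 0]) rotate([0, atan2(315, 756), 0]) cube([28, 31, 819]);
translate([716, 83, 0]) mirror([1, 0, 0]) rotate([0, atan2(315, 756), 0]) cube([28, 31, 819]);
translate([0, 713, 0]) rotate([0, atan2(315, 756), 0]) cube([28, 31, 819]);
translate([716, 713, 0]) mirror([1, 0, 0]) rotate([0, atan2(315, 756), 0]) cube([28, 31, 819]);


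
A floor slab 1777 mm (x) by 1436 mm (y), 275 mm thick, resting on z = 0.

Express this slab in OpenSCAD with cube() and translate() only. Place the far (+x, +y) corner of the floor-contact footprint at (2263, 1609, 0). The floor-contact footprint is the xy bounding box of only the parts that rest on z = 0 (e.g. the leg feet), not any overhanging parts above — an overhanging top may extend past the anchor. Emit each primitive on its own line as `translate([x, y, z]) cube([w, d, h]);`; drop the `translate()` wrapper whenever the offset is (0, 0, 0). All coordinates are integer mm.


translate([486, 173, 0]) cube([1777, 1436, 275]);


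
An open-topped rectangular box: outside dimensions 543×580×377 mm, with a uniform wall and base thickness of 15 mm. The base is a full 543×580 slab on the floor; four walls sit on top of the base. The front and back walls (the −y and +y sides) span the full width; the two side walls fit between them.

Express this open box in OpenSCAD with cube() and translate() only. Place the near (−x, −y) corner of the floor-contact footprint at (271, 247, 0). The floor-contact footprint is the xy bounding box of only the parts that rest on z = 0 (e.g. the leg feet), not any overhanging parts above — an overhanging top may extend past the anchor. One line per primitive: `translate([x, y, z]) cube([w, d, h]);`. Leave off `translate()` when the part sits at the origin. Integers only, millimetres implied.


translate([271, 247, 0]) cube([543, 580, 15]);
translate([271, 247, 15]) cube([543, 15, 362]);
translate([271, 812, 15]) cube([543, 15, 362]);
translate([271, 262, 15]) cube([15, 550, 362]);
translate([799, 262, 15]) cube([15, 550, 362]);


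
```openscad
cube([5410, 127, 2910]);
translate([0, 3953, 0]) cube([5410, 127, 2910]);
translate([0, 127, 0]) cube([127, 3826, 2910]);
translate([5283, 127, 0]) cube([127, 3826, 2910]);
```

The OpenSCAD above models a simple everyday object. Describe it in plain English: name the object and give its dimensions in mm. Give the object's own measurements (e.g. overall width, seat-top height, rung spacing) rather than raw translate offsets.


The wall frame of a small rectangular building: four walls, each 2910 mm tall and 127 mm thick, enclosing a footprint 5410 mm (x) by 4080 mm (y) outside-to-outside, with no floor or roof. The front and back walls (the −y and +y sides) span the full width; the two side walls fit between them.


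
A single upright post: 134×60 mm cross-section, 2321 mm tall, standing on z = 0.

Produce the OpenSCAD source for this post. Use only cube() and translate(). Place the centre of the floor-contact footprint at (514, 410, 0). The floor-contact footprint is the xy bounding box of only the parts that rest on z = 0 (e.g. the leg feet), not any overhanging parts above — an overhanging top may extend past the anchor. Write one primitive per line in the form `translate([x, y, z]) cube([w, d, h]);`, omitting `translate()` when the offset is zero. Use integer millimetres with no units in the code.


translate([447, 380, 0]) cube([134, 60, 2321]);


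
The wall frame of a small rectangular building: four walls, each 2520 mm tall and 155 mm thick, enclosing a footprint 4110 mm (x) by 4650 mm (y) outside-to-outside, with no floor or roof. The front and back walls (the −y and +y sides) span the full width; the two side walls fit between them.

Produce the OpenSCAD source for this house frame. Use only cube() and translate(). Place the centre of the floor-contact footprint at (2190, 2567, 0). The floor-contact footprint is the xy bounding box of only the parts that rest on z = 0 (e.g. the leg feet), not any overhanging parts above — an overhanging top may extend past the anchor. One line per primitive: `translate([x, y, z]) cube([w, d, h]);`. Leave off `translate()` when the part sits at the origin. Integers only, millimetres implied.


translate([135, 242, 0]) cube([4110, 155, 2520]);
translate([135, 4737, 0]) cube([4110, 155, 2520]);
translate([135, 397, 0]) cube([155, 4340, 2520]);
translate([4090, 397, 0]) cube([155, 4340, 2520]);


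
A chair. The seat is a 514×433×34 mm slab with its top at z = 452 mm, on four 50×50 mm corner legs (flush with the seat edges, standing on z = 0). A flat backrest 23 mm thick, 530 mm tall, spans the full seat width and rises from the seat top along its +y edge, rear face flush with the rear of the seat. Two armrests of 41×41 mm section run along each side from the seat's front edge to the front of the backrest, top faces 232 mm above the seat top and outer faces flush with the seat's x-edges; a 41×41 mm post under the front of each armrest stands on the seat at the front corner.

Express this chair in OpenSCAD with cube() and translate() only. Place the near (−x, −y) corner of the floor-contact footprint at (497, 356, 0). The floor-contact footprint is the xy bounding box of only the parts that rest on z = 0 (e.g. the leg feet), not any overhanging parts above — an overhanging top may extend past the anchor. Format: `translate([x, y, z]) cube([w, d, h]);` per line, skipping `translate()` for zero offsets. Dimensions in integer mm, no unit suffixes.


// leg_h = 452 - 34 = 418
// arm post h = 232 - 41 = 191
translate([497, 356, 418]) cube([514, 433, 34]);
translate([497, 356, 0]) cube([50, 50, 418]);
translate([961, 356, 0]) cube([50, 50, 418]);
translate([497, 739, 0]) cube([50, 50, 418]);
translate([961, 739, 0]) cube([50, 50, 418]);
translate([497, 766, 452]) cube([514, 23, 530]);
translate([497, 356, 643]) cube([41, 410, 41]);
translate([970, 356, 643]) cube([41, 410, 41]);
translate([497, 356, 452]) cube([41, 41, 191]);
translate([970, 356, 452]) cube([41, 41, 191]);


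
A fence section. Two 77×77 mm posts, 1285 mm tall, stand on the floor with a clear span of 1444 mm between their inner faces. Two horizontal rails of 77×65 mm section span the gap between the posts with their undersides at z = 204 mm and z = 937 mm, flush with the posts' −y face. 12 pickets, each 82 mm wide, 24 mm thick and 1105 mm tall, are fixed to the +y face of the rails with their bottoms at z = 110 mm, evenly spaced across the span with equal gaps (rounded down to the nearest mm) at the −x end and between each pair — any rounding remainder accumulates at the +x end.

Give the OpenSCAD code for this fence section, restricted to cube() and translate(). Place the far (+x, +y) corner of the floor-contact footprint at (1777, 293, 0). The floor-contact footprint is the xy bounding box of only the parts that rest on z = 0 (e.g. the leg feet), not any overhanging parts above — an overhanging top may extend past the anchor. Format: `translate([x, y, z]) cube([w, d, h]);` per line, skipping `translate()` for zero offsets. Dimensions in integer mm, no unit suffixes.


translate([179, 216, 0]) cube([77, 77, 1285]);
translate([1700, 216, 0]) cube([77, 77, 1285]);
translate([256, 216, 204]) cube([1444, 77, 65]);
translate([256, 216, 937]) cube([1444, 77, 65]);
translate([291, 293, 110]) cube([82, 24, 1105]);
translate([408, 293, 110]) cube([82, 24, 1105]);
translate([525, 293, 110]) cube([82, 24, 1105]);
translate([642, 293, 110]) cube([82, 24, 1105]);
translate([759, 293, 110]) cube([82, 24, 1105]);
translate([876, 293, 110]) cube([82, 24, 1105]);
translate([993, 293, 110]) cube([82, 24, 1105]);
translate([1110, 293, 110]) cube([82, 24, 1105]);
translate([1227, 293, 110]) cube([82, 24, 1105]);
translate([1344, 293, 110]) cube([82, 24, 1105]);
translate([1461, 293, 110]) cube([82, 24, 1105]);
translate([1578, 293, 110]) cube([82, 24, 1105]);


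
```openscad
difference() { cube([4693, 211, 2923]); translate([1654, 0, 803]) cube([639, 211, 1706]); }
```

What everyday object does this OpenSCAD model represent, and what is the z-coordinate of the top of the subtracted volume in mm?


A wall with a window opening. The window head height is 2509 mm.

A wall with a rectangular opening subtracted — a window. Sill at z = 803, opening 1706 mm tall, so the head is at 803 + 1706 = 2509 mm.


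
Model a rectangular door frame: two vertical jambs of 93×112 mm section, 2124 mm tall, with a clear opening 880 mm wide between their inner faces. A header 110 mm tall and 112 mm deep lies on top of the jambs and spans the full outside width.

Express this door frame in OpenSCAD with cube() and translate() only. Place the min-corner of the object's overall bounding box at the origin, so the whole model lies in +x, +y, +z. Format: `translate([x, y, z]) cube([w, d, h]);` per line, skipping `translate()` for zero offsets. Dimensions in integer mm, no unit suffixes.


cube([93, 112, 2124]);
translate([973, 0, 0]) cube([93, 112, 2124]);
translate([0, 0, 2124]) cube([1066, 112, 110]);


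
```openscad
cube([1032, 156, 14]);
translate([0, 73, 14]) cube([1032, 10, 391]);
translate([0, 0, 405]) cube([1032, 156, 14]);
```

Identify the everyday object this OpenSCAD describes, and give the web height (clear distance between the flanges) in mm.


An I-beam. The web height is 391 mm.

Two wide flanges with a thin centred web — an I-beam. Overall 419 mm minus two 14 mm flanges gives a web of 419 − 2·14 = 391 mm.


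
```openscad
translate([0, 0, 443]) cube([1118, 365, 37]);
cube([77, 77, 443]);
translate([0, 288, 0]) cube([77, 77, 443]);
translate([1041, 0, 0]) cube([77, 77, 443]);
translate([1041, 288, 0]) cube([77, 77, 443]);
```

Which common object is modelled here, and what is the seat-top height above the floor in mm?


A bench. The seat-top height is 480 mm.

A long slab on four corner posts — a bench. The slab sits at z = 443 with thickness 37, so the top is 443 + 37 = 480 mm.


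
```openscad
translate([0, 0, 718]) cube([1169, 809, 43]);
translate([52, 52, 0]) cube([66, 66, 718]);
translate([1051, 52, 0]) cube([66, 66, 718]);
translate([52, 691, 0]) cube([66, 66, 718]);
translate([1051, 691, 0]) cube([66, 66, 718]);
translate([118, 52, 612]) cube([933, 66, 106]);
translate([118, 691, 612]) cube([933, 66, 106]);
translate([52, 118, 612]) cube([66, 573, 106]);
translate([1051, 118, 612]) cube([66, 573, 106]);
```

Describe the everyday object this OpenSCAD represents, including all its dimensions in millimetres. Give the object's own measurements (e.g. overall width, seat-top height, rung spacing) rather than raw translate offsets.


A table: top 1169 mm (x) × 809 mm (y), 43 mm thick, upper face at z = 761 mm, on four 66×66 mm square legs, each inset 52 mm from the nearest pair of top edges from z = 0 to the bottom of the top. Four apron rails, 66 mm thick and 106 mm tall, run between adjacent legs with their top edges flush with the underside of the top and their outer faces flush with the legs' outer faces.


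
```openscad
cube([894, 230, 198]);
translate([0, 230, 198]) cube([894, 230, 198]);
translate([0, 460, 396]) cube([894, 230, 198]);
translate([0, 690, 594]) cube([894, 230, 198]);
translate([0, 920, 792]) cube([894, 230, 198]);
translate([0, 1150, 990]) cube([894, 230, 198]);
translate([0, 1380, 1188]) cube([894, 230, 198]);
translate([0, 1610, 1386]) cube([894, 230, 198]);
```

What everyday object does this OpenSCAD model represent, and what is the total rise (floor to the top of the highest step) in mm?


A staircase. The total rise is 1584 mm.

8 identical blocks, each offset up and back from the previous — a staircase. Each step is 198 mm tall and there are 8 of them, so the total rise is 8 × 198 = 1584 mm.


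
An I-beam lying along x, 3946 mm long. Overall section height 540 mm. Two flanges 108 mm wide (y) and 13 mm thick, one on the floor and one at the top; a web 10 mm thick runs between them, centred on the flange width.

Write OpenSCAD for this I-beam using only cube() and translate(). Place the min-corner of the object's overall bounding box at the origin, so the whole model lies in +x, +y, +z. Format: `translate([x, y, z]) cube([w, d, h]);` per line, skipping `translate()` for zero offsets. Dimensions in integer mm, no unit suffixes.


cube([3946, 108, 13]);
translate([0, 49, 13]) cube([3946, 10, 514]);
translate([0, 0, 527]) cube([3946, 108, 13]);


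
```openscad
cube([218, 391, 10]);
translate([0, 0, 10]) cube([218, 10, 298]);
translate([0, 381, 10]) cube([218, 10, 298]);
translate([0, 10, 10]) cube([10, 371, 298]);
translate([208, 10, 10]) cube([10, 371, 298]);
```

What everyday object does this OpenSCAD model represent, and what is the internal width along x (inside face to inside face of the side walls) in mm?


An open box. The internal width is 198 mm.

A 218×391 base slab with four walls standing on it — an open box. The base is 218 mm wide and the walls are 10 mm thick, so the internal width is 218 − 2 × 10 = 198 mm.


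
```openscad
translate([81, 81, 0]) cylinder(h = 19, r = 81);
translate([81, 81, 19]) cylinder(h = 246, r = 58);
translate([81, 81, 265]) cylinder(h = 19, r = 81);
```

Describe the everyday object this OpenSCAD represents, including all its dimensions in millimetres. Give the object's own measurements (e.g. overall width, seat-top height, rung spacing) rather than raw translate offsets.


A spool: two coaxial disc flanges of radius 81 mm and thickness 19 mm, joined by a core cylinder of radius 58 mm and height 246 mm. The lower flange rests on z = 0 and the three cylinders share a vertical axis.


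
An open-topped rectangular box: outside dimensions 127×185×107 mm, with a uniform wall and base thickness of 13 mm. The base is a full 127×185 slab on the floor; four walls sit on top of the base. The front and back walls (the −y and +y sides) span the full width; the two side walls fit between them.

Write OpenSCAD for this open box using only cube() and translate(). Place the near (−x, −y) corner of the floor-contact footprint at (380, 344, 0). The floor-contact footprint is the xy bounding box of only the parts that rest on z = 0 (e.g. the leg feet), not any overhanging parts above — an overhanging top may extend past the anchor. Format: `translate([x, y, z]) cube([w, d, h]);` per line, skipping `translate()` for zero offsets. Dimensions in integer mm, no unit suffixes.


translate([380, 344, 0]) cube([127, 185, 13]);
translate([380, 344, 13]) cube([127, 13, 94]);
translate([380, 516, 13]) cube([127, 13, 94]);
translate([380, 357, 13]) cube([13, 159, 94]);
translate([494, 357, 13]) cube([13, 159, 94]);


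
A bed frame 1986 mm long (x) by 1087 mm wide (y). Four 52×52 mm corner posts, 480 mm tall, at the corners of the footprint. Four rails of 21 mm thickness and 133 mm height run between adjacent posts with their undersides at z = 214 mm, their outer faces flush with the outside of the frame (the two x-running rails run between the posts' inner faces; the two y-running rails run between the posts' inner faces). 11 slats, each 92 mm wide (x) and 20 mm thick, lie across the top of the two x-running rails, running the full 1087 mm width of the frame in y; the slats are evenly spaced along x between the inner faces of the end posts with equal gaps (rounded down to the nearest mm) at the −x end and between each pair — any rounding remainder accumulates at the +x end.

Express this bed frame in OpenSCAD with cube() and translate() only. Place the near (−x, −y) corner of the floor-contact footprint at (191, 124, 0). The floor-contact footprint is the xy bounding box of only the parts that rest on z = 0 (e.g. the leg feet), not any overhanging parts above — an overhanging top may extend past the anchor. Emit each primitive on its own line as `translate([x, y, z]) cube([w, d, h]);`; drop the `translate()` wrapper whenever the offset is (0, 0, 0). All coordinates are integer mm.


translate([191, 124, 0]) cube([52, 52, 480]);
translate([191, 1159, 0]) cube([52, 52, 480]);
translate([2125, 124, 0]) cube([52, 52, 480]);
translate([2125, 1159, 0]) cube([52, 52, 480]);
translate([243, 124, 214]) cube([1882, 21, 133]);
translate([243, 1190, 214]) cube([1882, 21, 133]);
translate([191, 176, 214]) cube([21, 983, 133]);
translate([2156, 176, 214]) cube([21, 983, 133]);
translate([315, 124, 347]) cube([92, 1087, 20]);
translate([479, 124, 347]) cube([92, 1087, 20]);
translate([643, 124, 347]) cube([92, 1087, 20]);
translate([807, 124, 347]) cube([92, 1087, 20]);
translate([971, 124, 347]) cube([92, 1087, 20]);
translate([1135, 124, 347]) cube([92, 1087, 20]);
translate([1299, 124, 347]) cube([92, 1087, 20]);
translate([1463, 124, 347]) cube([92, 1087, 20]);
translate([1627, 124, 347]) cube([92, 1087, 20]);
translate([1791, 124, 347]) cube([92, 1087, 20]);
translate([1955, 124, 347]) cube([92, 1087, 20]);


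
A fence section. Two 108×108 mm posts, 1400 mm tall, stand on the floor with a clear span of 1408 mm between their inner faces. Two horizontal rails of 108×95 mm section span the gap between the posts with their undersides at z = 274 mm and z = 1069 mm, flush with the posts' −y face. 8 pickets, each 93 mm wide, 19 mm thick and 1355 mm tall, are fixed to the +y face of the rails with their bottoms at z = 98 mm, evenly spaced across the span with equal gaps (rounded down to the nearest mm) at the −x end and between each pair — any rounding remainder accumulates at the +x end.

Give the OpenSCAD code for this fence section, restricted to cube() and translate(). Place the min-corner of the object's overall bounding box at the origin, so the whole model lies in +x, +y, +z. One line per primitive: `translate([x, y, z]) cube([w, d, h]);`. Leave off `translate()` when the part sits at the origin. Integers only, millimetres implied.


cube([108, 108, 1400]);
translate([1516, 0, 0]) cube([108, 108, 1400]);
translate([108, 0, 274]) cube([1408, 108, 95]);
translate([108, 0, 1069]) cube([1408, 108, 95]);
translate([181, 108, 98]) cube([93, 19, 1355]);
translate([347, 108, 98]) cube([93, 19, 1355]);
translate([513, 108, 98]) cube([93, 19, 1355]);
translate([679, 108, 98]) cube([93, 19, 1355]);
translate([845, 108, 98]) cube([93, 19, 1355]);
translate([1011, 108, 98]) cube([93, 19, 1355]);
translate([1177, 108, 98]) cube([93, 19, 1355]);
translate([1343, 108, 98]) cube([93, 19, 1355]);


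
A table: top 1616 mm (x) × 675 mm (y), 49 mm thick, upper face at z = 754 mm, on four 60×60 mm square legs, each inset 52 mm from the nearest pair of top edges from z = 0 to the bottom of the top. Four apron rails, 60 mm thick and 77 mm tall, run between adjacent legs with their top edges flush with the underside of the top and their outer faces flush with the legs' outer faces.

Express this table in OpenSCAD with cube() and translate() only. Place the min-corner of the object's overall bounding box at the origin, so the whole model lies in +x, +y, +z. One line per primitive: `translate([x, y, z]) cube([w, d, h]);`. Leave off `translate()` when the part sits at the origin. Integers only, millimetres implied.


translate([0, 0, 705]) cube([1616, 675, 49]);
translate([52, 52, 0]) cube([60, 60, 705]);
translate([1504, 52, 0]) cube([60, 60, 705]);
translate([52, 563, 0]) cube([60, 60, 705]);
translate([1504, 563, 0]) cube([60, 60, 705]);
translate([112, 52, 628]) cube([1392, 60, 77]);
translate([112, 563, 628]) cube([1392, 60, 77]);
translate([52, 112, 628]) cube([60, 451, 77]);
translate([1504, 112, 628]) cube([60, 451, 77]);


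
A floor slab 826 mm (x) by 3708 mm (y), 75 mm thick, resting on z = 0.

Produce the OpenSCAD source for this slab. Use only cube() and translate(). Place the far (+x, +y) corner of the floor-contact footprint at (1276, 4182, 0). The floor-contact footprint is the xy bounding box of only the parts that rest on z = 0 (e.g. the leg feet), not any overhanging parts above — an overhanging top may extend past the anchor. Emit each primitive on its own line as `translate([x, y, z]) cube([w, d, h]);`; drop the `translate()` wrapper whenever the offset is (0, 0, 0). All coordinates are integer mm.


translate([450, 474, 0]) cube([826, 3708, 75]);


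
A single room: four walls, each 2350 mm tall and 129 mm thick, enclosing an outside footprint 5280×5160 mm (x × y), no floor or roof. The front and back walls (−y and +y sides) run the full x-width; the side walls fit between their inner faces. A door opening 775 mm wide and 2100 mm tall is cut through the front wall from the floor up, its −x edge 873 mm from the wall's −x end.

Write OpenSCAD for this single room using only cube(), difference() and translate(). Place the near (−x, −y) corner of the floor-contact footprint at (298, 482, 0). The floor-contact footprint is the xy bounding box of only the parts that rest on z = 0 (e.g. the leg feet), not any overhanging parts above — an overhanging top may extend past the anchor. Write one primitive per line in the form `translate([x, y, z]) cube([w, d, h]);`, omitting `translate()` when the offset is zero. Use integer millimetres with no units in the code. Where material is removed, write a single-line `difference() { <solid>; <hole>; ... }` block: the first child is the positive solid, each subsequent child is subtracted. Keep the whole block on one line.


difference() { translate([298, 482, 0]) cube([5280, 129, 2350]); translate([1171, 482, 0]) cube([775, 129, 2100]); }
translate([298, 5513, 0]) cube([5280, 129, 2350]);
translate([298, 611, 0]) cube([129, 4902, 2350]);
translate([5449, 611, 0]) cube([129, 4902, 2350]);


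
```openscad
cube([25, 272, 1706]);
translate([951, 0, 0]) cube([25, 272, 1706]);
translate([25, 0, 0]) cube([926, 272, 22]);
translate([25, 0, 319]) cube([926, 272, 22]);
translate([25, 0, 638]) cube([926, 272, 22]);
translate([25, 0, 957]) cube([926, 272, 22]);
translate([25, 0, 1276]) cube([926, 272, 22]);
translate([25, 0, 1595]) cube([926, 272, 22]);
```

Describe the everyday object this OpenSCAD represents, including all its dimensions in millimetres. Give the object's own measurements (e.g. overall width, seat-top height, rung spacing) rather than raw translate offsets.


An open bookshelf. Two side panels, each 25 mm thick, 272 mm deep and 1706 mm tall, stand 976 mm apart (outside-to-outside). Between them sit 6 shelves, each 22 mm thick and 272 mm deep, spanning the full gap between the sides. The bottom shelf rests on the floor (its underside at z = 0) and the clear gap between one shelf's top and the next shelf's underside is 297 mm.


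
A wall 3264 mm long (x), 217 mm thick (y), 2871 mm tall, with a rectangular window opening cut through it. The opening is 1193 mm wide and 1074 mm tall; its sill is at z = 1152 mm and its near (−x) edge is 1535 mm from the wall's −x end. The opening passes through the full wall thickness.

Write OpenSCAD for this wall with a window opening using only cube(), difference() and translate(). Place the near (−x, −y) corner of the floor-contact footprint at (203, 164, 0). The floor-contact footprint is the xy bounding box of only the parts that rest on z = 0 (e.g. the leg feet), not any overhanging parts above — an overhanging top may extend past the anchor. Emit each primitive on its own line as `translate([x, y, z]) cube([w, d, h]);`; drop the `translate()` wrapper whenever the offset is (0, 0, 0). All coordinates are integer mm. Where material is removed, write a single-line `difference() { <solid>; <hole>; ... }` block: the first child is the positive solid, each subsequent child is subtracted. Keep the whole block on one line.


difference() { translate([203, 164, 0]) cube([3264, 217, 2871]); translate([1738, 164, 1152]) cube([1193, 217, 1074]); }
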